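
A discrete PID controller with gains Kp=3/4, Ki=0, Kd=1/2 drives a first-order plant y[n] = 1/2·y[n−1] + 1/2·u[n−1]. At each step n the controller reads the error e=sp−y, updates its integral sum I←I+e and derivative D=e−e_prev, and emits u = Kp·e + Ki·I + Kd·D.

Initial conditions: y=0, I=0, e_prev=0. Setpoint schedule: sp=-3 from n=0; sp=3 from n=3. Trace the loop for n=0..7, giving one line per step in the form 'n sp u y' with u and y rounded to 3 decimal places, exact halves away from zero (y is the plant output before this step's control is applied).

(exact arithmetic carried between steps; '≈' marks a value shown rounded to 6 d.p. or computed from one; I and e_prev carry over from the previous line; the table rounds u and y to 3 d.p., halves away from zero)
n=0: y=0, sp=-3, e=sp−y=-3; I=-3, D=e−e_prev=-3; u=3/4·(-3)+0·(-3)+1/2·(-3)=-3.75; next y=1/2·0+1/2·(-3.75)=-1.875
n=1: y=-1.875, sp=-3, e=sp−y=-1.125; I=-4.125, D=e−e_prev=1.875; u=3/4·(-1.125)+0·(-4.125)+1/2·1.875=0.09375; next y=1/2·(-1.875)+1/2·0.09375=-0.890625
n=2: y=-0.890625, sp=-3, e=sp−y=-2.109375; I=-6.234375, D=e−e_prev=-0.984375; u=3/4·(-2.109375)+0·(-6.234375)+1/2·(-0.984375)≈-2.074219; next y=1/2·(-0.890625)+1/2·(-2.074219)≈-1.482422
n=3: y≈-1.482422, sp=3, e=sp−y≈4.482422; I≈-1.751953, D=e−e_prev≈6.591797; u=3/4·4.482422+0·(-1.751953)+1/2·6.591797≈6.657715; next y=1/2·(-1.482422)+1/2·6.657715≈2.587646
n=4: y≈2.587646, sp=3, e=sp−y≈0.412354; I≈-1.339600, D=e−e_prev≈-4.070068; u=3/4·0.412354+0·(-1.339600)+1/2·(-4.070068)≈-1.725769; next y=1/2·2.587646+1/2·(-1.725769)≈0.430939
n=5: y≈0.430939, sp=3, e=sp−y≈2.569061; I≈1.229462, D=e−e_prev≈2.156708; u=3/4·2.569061+0·1.229462+1/2·2.156708≈3.005150; next y=1/2·0.430939+1/2·3.005150≈1.718044
n=6: y≈1.718044, sp=3, e=sp−y≈1.281956; I≈2.511417, D=e−e_prev≈-1.287106; u=3/4·1.281956+0·2.511417+1/2·(-1.287106)≈0.317914; next y=1/2·1.718044+1/2·0.317914≈1.017979
n=7: y≈1.017979, sp=3, e=sp−y≈1.982021; I≈4.493438, D=e−e_prev≈0.700065; u=3/4·1.982021+0·4.493438+1/2·0.700065≈1.836548; next y=1/2·1.017979+1/2·1.836548≈1.427264

0 -3 -3.750 0.000
1 -3 0.094 -1.875
2 -3 -2.074 -0.891
3 3 6.658 -1.482
4 3 -1.726 2.588
5 3 3.005 0.431
6 3 0.318 1.718
7 3 1.837 1.018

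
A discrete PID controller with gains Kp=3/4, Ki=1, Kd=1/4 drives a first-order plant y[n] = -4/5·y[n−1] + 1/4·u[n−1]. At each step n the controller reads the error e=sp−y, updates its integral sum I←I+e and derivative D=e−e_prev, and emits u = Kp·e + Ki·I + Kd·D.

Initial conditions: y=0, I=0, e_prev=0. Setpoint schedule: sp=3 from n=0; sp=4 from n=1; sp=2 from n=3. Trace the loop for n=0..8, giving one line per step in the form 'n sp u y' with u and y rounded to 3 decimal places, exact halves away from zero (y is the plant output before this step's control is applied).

(exact arithmetic carried between steps; '≈' marks a value shown rounded to 6 d.p. or computed from one; I and e_prev carry over from the previous line; the table rounds u and y to 3 d.p., halves away from zero)
n=0: y=0, sp=3, e=sp−y=3; I=3, D=e−e_prev=3; u=3/4·3+1·3+1/4·3=6; next y=-4/5·0+1/4·6=1.5
n=1: y=1.5, sp=4, e=sp−y=2.5; I=5.5, D=e−e_prev=-0.5; u=3/4·2.5+1·5.5+1/4·(-0.5)=7.25; next y=-4/5·1.5+1/4·7.25=0.6125
n=2: y=0.6125, sp=4, e=sp−y=3.3875; I=8.8875, D=e−e_prev=0.8875; u=3/4·3.3875+1·8.8875+1/4·0.8875=11.65; next y=-4/5·0.6125+1/4·11.65=2.4225
n=3: y=2.4225, sp=2, e=sp−y=-0.4225; I=8.465, D=e−e_prev=-3.81; u=3/4·(-0.4225)+1·8.465+1/4·(-3.81)=7.195625; next y=-4/5·2.4225+1/4·7.195625≈-0.139094
n=4: y≈-0.139094, sp=2, e=sp−y≈2.139094; I≈10.604094, D=e−e_prev≈2.561594; u=3/4·2.139094+1·10.604094+1/4·2.561594≈12.848813; next y=-4/5·(-0.139094)+1/4·12.848813≈3.323478
n=5: y≈3.323478, sp=2, e=sp−y≈-1.323478; I≈9.280616, D=e−e_prev≈-3.462572; u=3/4·(-1.323478)+1·9.280616+1/4·(-3.462572)≈7.422364; next y=-4/5·3.323478+1/4·7.422364≈-0.803191
n=6: y≈-0.803191, sp=2, e=sp−y≈2.803191; I≈12.083807, D=e−e_prev≈4.126670; u=3/4·2.803191+1·12.083807+1/4·4.126670≈15.217868; next y=-4/5·(-0.803191)+1/4·15.217868≈4.447020
n=7: y≈4.447020, sp=2, e=sp−y≈-2.447020; I≈9.636787, D=e−e_prev≈-5.250212; u=3/4·(-2.447020)+1·9.636787+1/4·(-5.250212)≈6.488969; next y=-4/5·4.447020+1/4·6.488969≈-1.935374
n=8: y≈-1.935374, sp=2, e=sp−y≈3.935374; I≈13.572161, D=e−e_prev≈6.382394; u=3/4·3.935374+1·13.572161+1/4·6.382394≈18.119290; next y=-4/5·(-1.935374)+1/4·18.119290≈6.078122

0 3 6.000 0.000
1 4 7.250 1.500
2 4 11.650 0.613
3 2 7.196 2.423
4 2 12.849 -0.139
5 2 7.422 3.323
6 2 15.218 -0.803
7 2 6.489 4.447
8 2 18.119 -1.935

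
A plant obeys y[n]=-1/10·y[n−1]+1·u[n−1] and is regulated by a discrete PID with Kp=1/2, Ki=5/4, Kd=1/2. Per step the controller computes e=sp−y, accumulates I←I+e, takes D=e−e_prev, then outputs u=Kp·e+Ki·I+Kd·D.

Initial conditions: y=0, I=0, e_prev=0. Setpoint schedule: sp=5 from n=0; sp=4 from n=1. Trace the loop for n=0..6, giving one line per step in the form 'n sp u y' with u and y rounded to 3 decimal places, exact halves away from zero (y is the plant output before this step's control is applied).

(exact arithmetic carried between steps; '≈' marks a value shown rounded to 6 d.p. or computed from one; I and e_prev carry over from the previous line; the table rounds u and y to 3 d.p., halves away from zero)
n=0: y=0, sp=5, e=sp−y=5; I=5, D=e−e_prev=5; u=1/2·5+5/4·5+1/2·5=11.25; next y=-1/10·0+1·11.25=11.25
n=1: y=11.25, sp=4, e=sp−y=-7.25; I=-2.25, D=e−e_prev=-12.25; u=1/2·(-7.25)+5/4·(-2.25)+1/2·(-12.25)=-12.5625; next y=-1/10·11.25+1·(-12.5625)=-13.6875
n=2: y=-13.6875, sp=4, e=sp−y=17.6875; I=15.4375, D=e−e_prev=24.9375; u=1/2·17.6875+5/4·15.4375+1/2·24.9375=40.609375; next y=-1/10·(-13.6875)+1·40.609375=41.978125
n=3: y=41.978125, sp=4, e=sp−y=-37.978125; I=-22.540625, D=e−e_prev=-55.665625; u=1/2·(-37.978125)+5/4·(-22.540625)+1/2·(-55.665625)≈-74.997656; next y=-1/10·41.978125+1·(-74.997656)≈-79.195469
n=4: y≈-79.195469, sp=4, e=sp−y≈83.195469; I≈60.654844, D=e−e_prev≈121.173594; u=1/2·83.195469+5/4·60.654844+1/2·121.173594≈178.003086; next y=-1/10·(-79.195469)+1·178.003086≈185.922633
n=5: y≈185.922633, sp=4, e=sp−y≈-181.922633; I≈-121.267789, D=e−e_prev≈-265.118102; u=1/2·(-181.922633)+5/4·(-121.267789)+1/2·(-265.118102)≈-375.105104; next y=-1/10·185.922633+1·(-375.105104)≈-393.697367
n=6: y≈-393.697367, sp=4, e=sp−y≈397.697367; I≈276.429578, D=e−e_prev≈579.620000; u=1/2·397.697367+5/4·276.429578+1/2·579.620000≈834.195655; next y=-1/10·(-393.697367)+1·834.195655≈873.565392

0 5 11.250 0.000
1 4 -12.563 11.250
2 4 40.609 -13.688
3 4 -74.998 41.978
4 4 178.003 -79.195
5 4 -375.105 185.923
6 4 834.196 -393.697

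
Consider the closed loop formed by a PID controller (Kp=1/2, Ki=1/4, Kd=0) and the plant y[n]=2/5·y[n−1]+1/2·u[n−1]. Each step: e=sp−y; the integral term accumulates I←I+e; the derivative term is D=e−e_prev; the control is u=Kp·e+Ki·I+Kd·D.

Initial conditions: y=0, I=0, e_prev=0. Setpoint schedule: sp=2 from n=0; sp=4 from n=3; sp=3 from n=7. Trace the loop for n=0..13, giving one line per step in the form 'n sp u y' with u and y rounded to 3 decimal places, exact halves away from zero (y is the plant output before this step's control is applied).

(exact arithmetic carried between steps; '≈' marks a value shown rounded to 6 d.p. or computed from one; I and e_prev carry over from the previous line; the table rounds u and y to 3 d.p., halves away from zero)
n=0: y=0, sp=2, e=sp−y=2; I=2, D=e−e_prev=2; u=1/2·2+1/4·2+0·2=1.5; next y=2/5·0+1/2·1.5=0.75
n=1: y=0.75, sp=2, e=sp−y=1.25; I=3.25, D=e−e_prev=-0.75; u=1/2·1.25+1/4·3.25+0·(-0.75)=1.4375; next y=2/5·0.75+1/2·1.4375=1.01875
n=2: y=1.01875, sp=2, e=sp−y=0.98125; I=4.23125, D=e−e_prev=-0.26875; u=1/2·0.98125+1/4·4.23125+0·(-0.26875)≈1.548438; next y=2/5·1.01875+1/2·1.548438≈1.181719
n=3: y≈1.181719, sp=4, e=sp−y≈2.818281; I≈7.049531, D=e−e_prev≈1.837031; u=1/2·2.818281+1/4·7.049531+0·1.837031≈3.171523; next y=2/5·1.181719+1/2·3.171523≈2.058449
n=4: y≈2.058449, sp=4, e=sp−y≈1.941551; I≈8.991082, D=e−e_prev≈-0.876730; u=1/2·1.941551+1/4·8.991082+0·(-0.876730)≈3.218546; next y=2/5·2.058449+1/2·3.218546≈2.432653
n=5: y≈2.432653, sp=4, e=sp−y≈1.567347; I≈10.558429, D=e−e_prev≈-0.374203; u=1/2·1.567347+1/4·10.558429+0·(-0.374203)≈3.423281; next y=2/5·2.432653+1/2·3.423281≈2.684702
n=6: y≈2.684702, sp=4, e=sp−y≈1.315298; I≈11.873728, D=e−e_prev≈-0.252049; u=1/2·1.315298+1/4·11.873728+0·(-0.252049)≈3.626081; next y=2/5·2.684702+1/2·3.626081≈2.886921
n=7: y≈2.886921, sp=3, e=sp−y≈0.113079; I≈11.986807, D=e−e_prev≈-1.202220; u=1/2·0.113079+1/4·11.986807+0·(-1.202220)≈3.053241; next y=2/5·2.886921+1/2·3.053241≈2.681389
n=8: y≈2.681389, sp=3, e=sp−y≈0.318611; I≈12.305418, D=e−e_prev≈0.205532; u=1/2·0.318611+1/4·12.305418+0·0.205532≈3.235660; next y=2/5·2.681389+1/2·3.235660≈2.690386
n=9: y≈2.690386, sp=3, e=sp−y≈0.309614; I≈12.615032, D=e−e_prev≈-0.008997; u=1/2·0.309614+1/4·12.615032+0·(-0.008997)≈3.308565; next y=2/5·2.690386+1/2·3.308565≈2.730437
n=10: y≈2.730437, sp=3, e=sp−y≈0.269563; I≈12.884595, D=e−e_prev≈-0.040051; u=1/2·0.269563+1/4·12.884595+0·(-0.040051)≈3.355930; next y=2/5·2.730437+1/2·3.355930≈2.770140
n=11: y≈2.770140, sp=3, e=sp−y≈0.229860; I≈13.114455, D=e−e_prev≈-0.039703; u=1/2·0.229860+1/4·13.114455+0·(-0.039703)≈3.393544; next y=2/5·2.770140+1/2·3.393544≈2.804828
n=12: y≈2.804828, sp=3, e=sp−y≈0.195172; I≈13.309627, D=e−e_prev≈-0.034688; u=1/2·0.195172+1/4·13.309627+0·(-0.034688)≈3.424993; next y=2/5·2.804828+1/2·3.424993≈2.834428
n=13: y≈2.834428, sp=3, e=sp−y≈0.165572; I≈13.475200, D=e−e_prev≈-0.029600; u=1/2·0.165572+1/4·13.475200+0·(-0.029600)≈3.451586; next y=2/5·2.834428+1/2·3.451586≈2.859564

0 2 1.500 0.000
1 2 1.438 0.750
2 2 1.548 1.019
3 4 3.172 1.182
4 4 3.219 2.058
5 4 3.423 2.433
6 4 3.626 2.685
7 3 3.053 2.887
8 3 3.236 2.681
9 3 3.309 2.690
10 3 3.356 2.730
11 3 3.394 2.770
12 3 3.425 2.805
13 3 3.452 2.834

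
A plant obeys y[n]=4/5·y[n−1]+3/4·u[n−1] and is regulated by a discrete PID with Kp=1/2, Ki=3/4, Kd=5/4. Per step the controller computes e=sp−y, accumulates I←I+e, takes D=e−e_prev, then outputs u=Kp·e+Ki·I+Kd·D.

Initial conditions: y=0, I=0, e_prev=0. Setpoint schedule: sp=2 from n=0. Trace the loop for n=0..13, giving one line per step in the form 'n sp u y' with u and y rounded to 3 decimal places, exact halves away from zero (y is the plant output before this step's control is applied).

(exact arithmetic carried between steps; '≈' marks a value shown rounded to 6 d.p. or computed from one; I and e_prev carry over from the previous line; the table rounds u and y to 3 d.p., halves away from zero)
n=0: y=0, sp=2, e=sp−y=2; I=2, D=e−e_prev=2; u=1/2·2+3/4·2+5/4·2=5; next y=4/5·0+3/4·5=3.75
n=1: y=3.75, sp=2, e=sp−y=-1.75; I=0.25, D=e−e_prev=-3.75; u=1/2·(-1.75)+3/4·0.25+5/4·(-3.75)=-5.375; next y=4/5·3.75+3/4·(-5.375)=-1.03125
n=2: y=-1.03125, sp=2, e=sp−y=3.03125; I=3.28125, D=e−e_prev=4.78125; u=1/2·3.03125+3/4·3.28125+5/4·4.78125=9.953125; next y=4/5·(-1.03125)+3/4·9.953125≈6.639844
n=3: y≈6.639844, sp=2, e=sp−y≈-4.639844; I≈-1.358594, D=e−e_prev≈-7.671094; u=1/2·(-4.639844)+3/4·(-1.358594)+5/4·(-7.671094)≈-12.927734; next y=4/5·6.639844+3/4·(-12.927734)≈-4.383926
n=4: y≈-4.383926, sp=2, e=sp−y≈6.383926; I≈5.025332, D=e−e_prev≈11.023770; u=1/2·6.383926+3/4·5.025332+5/4·11.023770≈20.740674; next y=4/5·(-4.383926)+3/4·20.740674≈12.048365
n=5: y≈12.048365, sp=2, e=sp−y≈-10.048365; I≈-5.023033, D=e−e_prev≈-16.432291; u=1/2·(-10.048365)+3/4·(-5.023033)+5/4·(-16.432291)≈-29.331820; next y=4/5·12.048365+3/4·(-29.331820)≈-12.360173
n=6: y≈-12.360173, sp=2, e=sp−y≈14.360173; I≈9.337141, D=e−e_prev≈24.408538; u=1/2·14.360173+3/4·9.337141+5/4·24.408538≈44.693615; next y=4/5·(-12.360173)+3/4·44.693615≈23.632072
n=7: y≈23.632072, sp=2, e=sp−y≈-21.632072; I≈-12.294932, D=e−e_prev≈-35.992246; u=1/2·(-21.632072)+3/4·(-12.294932)+5/4·(-35.992246)≈-65.027542; next y=4/5·23.632072+3/4·(-65.027542)≈-29.864999
n=8: y≈-29.864999, sp=2, e=sp−y≈31.864999; I≈19.570067, D=e−e_prev≈53.497071; u=1/2·31.864999+3/4·19.570067+5/4·53.497071≈97.481388; next y=4/5·(-29.864999)+3/4·97.481388≈49.219042
n=9: y≈49.219042, sp=2, e=sp−y≈-47.219042; I≈-27.648975, D=e−e_prev≈-79.084041; u=1/2·(-47.219042)+3/4·(-27.648975)+5/4·(-79.084041)≈-143.201303; next y=4/5·49.219042+3/4·(-143.201303)≈-68.025744
n=10: y≈-68.025744, sp=2, e=sp−y≈70.025744; I≈42.376769, D=e−e_prev≈117.244786; u=1/2·70.025744+3/4·42.376769+5/4·117.244786≈213.351431; next y=4/5·(-68.025744)+3/4·213.351431≈105.592978
n=11: y≈105.592978, sp=2, e=sp−y≈-103.592978; I≈-61.216210, D=e−e_prev≈-173.618722; u=1/2·(-103.592978)+3/4·(-61.216210)+5/4·(-173.618722)≈-314.732049; next y=4/5·105.592978+3/4·(-314.732049)≈-151.574654
n=12: y≈-151.574654, sp=2, e=sp−y≈153.574654; I≈92.358445, D=e−e_prev≈257.167632; u=1/2·153.574654+3/4·92.358445+5/4·257.167632≈467.515701; next y=4/5·(-151.574654)+3/4·467.515701≈229.377052
n=13: y≈229.377052, sp=2, e=sp−y≈-227.377052; I≈-135.018608, D=e−e_prev≈-380.951706; u=1/2·(-227.377052)+3/4·(-135.018608)+5/4·(-380.951706)≈-691.142115; next y=4/5·229.377052+3/4·(-691.142115)≈-334.854944

0 2 5.000 0.000
1 2 -5.375 3.750
2 2 9.953 -1.031
3 2 -12.928 6.640
4 2 20.741 -4.384
5 2 -29.332 12.048
6 2 44.694 -12.360
7 2 -65.028 23.632
8 2 97.481 -29.865
9 2 -143.201 49.219
10 2 213.351 -68.026
11 2 -314.732 105.593
12 2 467.516 -151.575
13 2 -691.142 229.377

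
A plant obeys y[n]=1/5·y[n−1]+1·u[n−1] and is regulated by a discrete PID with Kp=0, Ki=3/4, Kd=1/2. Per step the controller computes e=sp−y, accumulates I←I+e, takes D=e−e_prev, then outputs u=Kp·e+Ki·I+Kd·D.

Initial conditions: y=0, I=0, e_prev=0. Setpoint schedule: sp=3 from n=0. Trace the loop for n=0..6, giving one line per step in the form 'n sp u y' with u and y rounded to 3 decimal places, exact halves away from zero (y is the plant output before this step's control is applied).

0 3 3.750 0.000
1 3 -0.188 3.750
2 3 5.109 0.563
3 3 -0.480 5.222
4 3 6.005 0.564
5 3 -1.439 6.118
6 3 6.916 -0.216

(exact arithmetic carried between steps; '≈' marks a value shown rounded to 6 d.p. or computed from one; I and e_prev carry over from the previous line; the table rounds u and y to 3 d.p., halves away from zero)
n=0: y=0, sp=3, e=sp−y=3; I=3, D=e−e_prev=3; u=0·3+3/4·3+1/2·3=3.75; next y=1/5·0+1·3.75=3.75
n=1: y=3.75, sp=3, e=sp−y=-0.75; I=2.25, D=e−e_prev=-3.75; u=0·(-0.75)+3/4·2.25+1/2·(-3.75)=-0.1875; next y=1/5·3.75+1·(-0.1875)=0.5625
n=2: y=0.5625, sp=3, e=sp−y=2.4375; I=4.6875, D=e−e_prev=3.1875; u=0·2.4375+3/4·4.6875+1/2·3.1875=5.109375; next y=1/5·0.5625+1·5.109375=5.221875
n=3: y=5.221875, sp=3, e=sp−y=-2.221875; I=2.465625, D=e−e_prev=-4.659375; u=0·(-2.221875)+3/4·2.465625+1/2·(-4.659375)≈-0.480469; next y=1/5·5.221875+1·(-0.480469)≈0.563906
n=4: y≈0.563906, sp=3, e=sp−y≈2.436094; I≈4.901719, D=e−e_prev≈4.657969; u=0·2.436094+3/4·4.901719+1/2·4.657969≈6.005273; next y=1/5·0.563906+1·6.005273≈6.118055
n=5: y≈6.118055, sp=3, e=sp−y≈-3.118055; I≈1.783664, D=e−e_prev≈-5.554148; u=0·(-3.118055)+3/4·1.783664+1/2·(-5.554148)≈-1.439326; next y=1/5·6.118055+1·(-1.439326)≈-0.215715
n=6: y≈-0.215715, sp=3, e=sp−y≈3.215715; I≈4.999379, D=e−e_prev≈6.333770; u=0·3.215715+3/4·4.999379+1/2·6.333770≈6.916419; next y=1/5·(-0.215715)+1·6.916419≈6.873276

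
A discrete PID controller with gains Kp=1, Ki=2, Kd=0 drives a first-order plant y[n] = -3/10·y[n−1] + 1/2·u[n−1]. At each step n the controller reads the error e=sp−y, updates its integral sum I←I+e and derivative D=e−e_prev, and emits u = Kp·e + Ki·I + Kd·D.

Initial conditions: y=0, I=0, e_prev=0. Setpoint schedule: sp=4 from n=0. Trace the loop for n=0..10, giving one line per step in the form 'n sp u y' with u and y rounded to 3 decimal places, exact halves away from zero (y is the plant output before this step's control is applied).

0 4 12.000 0.000
1 4 2.000 6.000
2 4 18.400 -0.800
3 4 -2.720 9.440
4 4 27.296 -4.192
5 4 -13.613 14.906
6 4 43.127 -11.278
7 4 -34.992 24.947
8 4 72.895 -24.980
9 4 -75.910 43.942
10 4 129.444 -51.137

(exact arithmetic carried between steps; '≈' marks a value shown rounded to 6 d.p. or computed from one; I and e_prev carry over from the previous line; the table rounds u and y to 3 d.p., halves away from zero)
n=0: y=0, sp=4, e=sp−y=4; I=4, D=e−e_prev=4; u=1·4+2·4+0·4=12; next y=-3/10·0+1/2·12=6
n=1: y=6, sp=4, e=sp−y=-2; I=2, D=e−e_prev=-6; u=1·(-2)+2·2+0·(-6)=2; next y=-3/10·6+1/2·2=-0.8
n=2: y=-0.8, sp=4, e=sp−y=4.8; I=6.8, D=e−e_prev=6.8; u=1·4.8+2·6.8+0·6.8=18.4; next y=-3/10·(-0.8)+1/2·18.4=9.44
n=3: y=9.44, sp=4, e=sp−y=-5.44; I=1.36, D=e−e_prev=-10.24; u=1·(-5.44)+2·1.36+0·(-10.24)=-2.72; next y=-3/10·9.44+1/2·(-2.72)=-4.192
n=4: y=-4.192, sp=4, e=sp−y=8.192; I=9.552, D=e−e_prev=13.632; u=1·8.192+2·9.552+0·13.632=27.296; next y=-3/10·(-4.192)+1/2·27.296=14.9056
n=5: y=14.9056, sp=4, e=sp−y=-10.9056; I=-1.3536, D=e−e_prev=-19.0976; u=1·(-10.9056)+2·(-1.3536)+0·(-19.0976)=-13.6128; next y=-3/10·14.9056+1/2·(-13.6128)=-11.27808
n=6: y=-11.27808, sp=4, e=sp−y=15.27808; I=13.92448, D=e−e_prev=26.18368; u=1·15.27808+2·13.92448+0·26.18368=43.12704; next y=-3/10·(-11.27808)+1/2·43.12704=24.946944
n=7: y=24.946944, sp=4, e=sp−y=-20.946944; I=-7.022464, D=e−e_prev=-36.225024; u=1·(-20.946944)+2·(-7.022464)+0·(-36.225024)=-34.991872; next y=-3/10·24.946944+1/2·(-34.991872)≈-24.980019
n=8: y≈-24.980019, sp=4, e=sp−y≈28.980019; I≈21.957555, D=e−e_prev≈49.926963; u=1·28.980019+2·21.957555+0·49.926963≈72.895130; next y=-3/10·(-24.980019)+1/2·72.895130≈43.941571
n=9: y≈43.941571, sp=4, e=sp−y≈-39.941571; I≈-17.984015, D=e−e_prev≈-68.921590; u=1·(-39.941571)+2·(-17.984015)+0·(-68.921590)≈-75.909601; next y=-3/10·43.941571+1/2·(-75.909601)≈-51.137272
n=10: y≈-51.137272, sp=4, e=sp−y≈55.137272; I≈37.153256, D=e−e_prev≈95.078842; u=1·55.137272+2·37.153256+0·95.078842≈129.443785; next y=-3/10·(-51.137272)+1/2·129.443785≈80.063074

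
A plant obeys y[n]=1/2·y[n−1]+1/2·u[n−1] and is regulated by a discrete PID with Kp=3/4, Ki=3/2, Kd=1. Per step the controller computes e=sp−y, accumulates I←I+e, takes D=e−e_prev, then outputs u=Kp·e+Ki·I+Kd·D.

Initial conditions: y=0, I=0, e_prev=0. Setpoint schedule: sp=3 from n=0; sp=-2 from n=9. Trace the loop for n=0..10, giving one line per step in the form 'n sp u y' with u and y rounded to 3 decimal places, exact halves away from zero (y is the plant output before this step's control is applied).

(exact arithmetic carried between steps; '≈' marks a value shown rounded to 6 d.p. or computed from one; I and e_prev carry over from the previous line; the table rounds u and y to 3 d.p., halves away from zero)
n=0: y=0, sp=3, e=sp−y=3; I=3, D=e−e_prev=3; u=3/4·3+3/2·3+1·3=9.75; next y=1/2·0+1/2·9.75=4.875
n=1: y=4.875, sp=3, e=sp−y=-1.875; I=1.125, D=e−e_prev=-4.875; u=3/4·(-1.875)+3/2·1.125+1·(-4.875)=-4.59375; next y=1/2·4.875+1/2·(-4.59375)=0.140625
n=2: y=0.140625, sp=3, e=sp−y=2.859375; I=3.984375, D=e−e_prev=4.734375; u=3/4·2.859375+3/2·3.984375+1·4.734375≈12.855469; next y=1/2·0.140625+1/2·12.855469≈6.498047
n=3: y≈6.498047, sp=3, e=sp−y≈-3.498047; I≈0.486328, D=e−e_prev≈-6.357422; u=3/4·(-3.498047)+3/2·0.486328+1·(-6.357422)≈-8.251465; next y=1/2·6.498047+1/2·(-8.251465)≈-0.876709
n=4: y≈-0.876709, sp=3, e=sp−y≈3.876709; I≈4.363037, D=e−e_prev≈7.374756; u=3/4·3.876709+3/2·4.363037+1·7.374756≈16.826843; next y=1/2·(-0.876709)+1/2·16.826843≈7.975067
n=5: y≈7.975067, sp=3, e=sp−y≈-4.975067; I≈-0.612030, D=e−e_prev≈-8.851776; u=3/4·(-4.975067)+3/2·(-0.612030)+1·(-8.851776)≈-13.501122; next y=1/2·7.975067+1/2·(-13.501122)≈-2.763027
n=6: y≈-2.763027, sp=3, e=sp−y≈5.763027; I≈5.150997, D=e−e_prev≈10.738094; u=3/4·5.763027+3/2·5.150997+1·10.738094≈22.786860; next y=1/2·(-2.763027)+1/2·22.786860≈10.011917
n=7: y≈10.011917, sp=3, e=sp−y≈-7.011917; I≈-1.860919, D=e−e_prev≈-12.774944; u=3/4·(-7.011917)+3/2·(-1.860919)+1·(-12.774944)≈-20.825261; next y=1/2·10.011917+1/2·(-20.825261)≈-5.406672
n=8: y≈-5.406672, sp=3, e=sp−y≈8.406672; I≈6.545752, D=e−e_prev≈15.418589; u=3/4·8.406672+3/2·6.545752+1·15.418589≈31.542221; next y=1/2·(-5.406672)+1/2·31.542221≈13.067775
n=9: y≈13.067775, sp=-2, e=sp−y≈-15.067775; I≈-8.522022, D=e−e_prev≈-23.474447; u=3/4·(-15.067775)+3/2·(-8.522022)+1·(-23.474447)≈-47.558311; next y=1/2·13.067775+1/2·(-47.558311)≈-17.245268
n=10: y≈-17.245268, sp=-2, e=sp−y≈15.245268; I≈6.723246, D=e−e_prev≈30.313043; u=3/4·15.245268+3/2·6.723246+1·30.313043≈51.831863; next y=1/2·(-17.245268)+1/2·51.831863≈17.293297

0 3 9.750 0.000
1 3 -4.594 4.875
2 3 12.855 0.141
3 3 -8.251 6.498
4 3 16.827 -0.877
5 3 -13.501 7.975
6 3 22.787 -2.763
7 3 -20.825 10.012
8 3 31.542 -5.407
9 -2 -47.558 13.068
10 -2 51.832 -17.245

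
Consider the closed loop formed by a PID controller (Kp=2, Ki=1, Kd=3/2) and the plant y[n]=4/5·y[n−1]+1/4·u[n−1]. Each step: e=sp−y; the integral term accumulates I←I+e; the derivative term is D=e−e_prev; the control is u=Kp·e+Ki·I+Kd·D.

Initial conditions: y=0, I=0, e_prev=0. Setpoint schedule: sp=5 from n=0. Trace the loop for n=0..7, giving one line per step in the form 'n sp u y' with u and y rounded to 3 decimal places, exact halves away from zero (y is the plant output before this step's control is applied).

0 5 22.500 0.000
1 5 -5.313 5.625
2 5 13.539 3.172
3 5 -0.689 5.922
4 5 8.620 4.565
5 5 1.431 5.807
6 5 6.103 5.004
7 5 2.531 5.529

(exact arithmetic carried between steps; '≈' marks a value shown rounded to 6 d.p. or computed from one; I and e_prev carry over from the previous line; the table rounds u and y to 3 d.p., halves away from zero)
n=0: y=0, sp=5, e=sp−y=5; I=5, D=e−e_prev=5; u=2·5+1·5+3/2·5=22.5; next y=4/5·0+1/4·22.5=5.625
n=1: y=5.625, sp=5, e=sp−y=-0.625; I=4.375, D=e−e_prev=-5.625; u=2·(-0.625)+1·4.375+3/2·(-5.625)=-5.3125; next y=4/5·5.625+1/4·(-5.3125)=3.171875
n=2: y=3.171875, sp=5, e=sp−y=1.828125; I=6.203125, D=e−e_prev=2.453125; u=2·1.828125+1·6.203125+3/2·2.453125≈13.539063; next y=4/5·3.171875+1/4·13.539063≈5.922266
n=3: y≈5.922266, sp=5, e=sp−y≈-0.922266; I≈5.280859, D=e−e_prev≈-2.750391; u=2·(-0.922266)+1·5.280859+3/2·(-2.750391)≈-0.689258; next y=4/5·5.922266+1/4·(-0.689258)≈4.565498
n=4: y≈4.565498, sp=5, e=sp−y≈0.434502; I≈5.715361, D=e−e_prev≈1.356768; u=2·0.434502+1·5.715361+3/2·1.356768≈8.619517; next y=4/5·4.565498+1/4·8.619517≈5.807278
n=5: y≈5.807278, sp=5, e=sp−y≈-0.807278; I≈4.908084, D=e−e_prev≈-1.241780; u=2·(-0.807278)+1·4.908084+3/2·(-1.241780)≈1.430859; next y=4/5·5.807278+1/4·1.430859≈5.003537
n=6: y≈5.003537, sp=5, e=sp−y≈-0.003537; I≈4.904547, D=e−e_prev≈0.803741; u=2·(-0.003537)+1·4.904547+3/2·0.803741≈6.103084; next y=4/5·5.003537+1/4·6.103084≈5.528601
n=7: y≈5.528601, sp=5, e=sp−y≈-0.528601; I≈4.375946, D=e−e_prev≈-0.525064; u=2·(-0.528601)+1·4.375946+3/2·(-0.525064)≈2.531150; next y=4/5·5.528601+1/4·2.531150≈5.055668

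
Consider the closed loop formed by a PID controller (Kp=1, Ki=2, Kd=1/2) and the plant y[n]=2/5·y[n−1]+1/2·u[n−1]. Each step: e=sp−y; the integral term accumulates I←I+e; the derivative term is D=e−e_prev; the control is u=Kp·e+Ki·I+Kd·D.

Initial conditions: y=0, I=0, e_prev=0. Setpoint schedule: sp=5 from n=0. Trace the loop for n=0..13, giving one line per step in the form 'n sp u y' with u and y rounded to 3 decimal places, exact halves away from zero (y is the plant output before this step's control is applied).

0 5 17.500 0.000
1 5 -5.625 8.750
2 5 19.469 0.688
3 5 -8.564 10.009
4 5 22.085 -0.278
5 5 -11.735 10.931
6 5 25.499 -1.495
7 5 -15.487 12.152
8 5 29.654 -2.883
9 5 -20.046 13.674
10 5 34.680 -4.554
11 5 -25.579 15.519
12 5 40.772 -6.582
13 5 -32.288 17.753

(exact arithmetic carried between steps; '≈' marks a value shown rounded to 6 d.p. or computed from one; I and e_prev carry over from the previous line; the table rounds u and y to 3 d.p., halves away from zero)
n=0: y=0, sp=5, e=sp−y=5; I=5, D=e−e_prev=5; u=1·5+2·5+1/2·5=17.5; next y=2/5·0+1/2·17.5=8.75
n=1: y=8.75, sp=5, e=sp−y=-3.75; I=1.25, D=e−e_prev=-8.75; u=1·(-3.75)+2·1.25+1/2·(-8.75)=-5.625; next y=2/5·8.75+1/2·(-5.625)=0.6875
n=2: y=0.6875, sp=5, e=sp−y=4.3125; I=5.5625, D=e−e_prev=8.0625; u=1·4.3125+2·5.5625+1/2·8.0625=19.46875; next y=2/5·0.6875+1/2·19.46875=10.009375
n=3: y=10.009375, sp=5, e=sp−y=-5.009375; I=0.553125, D=e−e_prev=-9.321875; u=1·(-5.009375)+2·0.553125+1/2·(-9.321875)≈-8.564063; next y=2/5·10.009375+1/2·(-8.564063)≈-0.278281
n=4: y≈-0.278281, sp=5, e=sp−y≈5.278281; I≈5.831406, D=e−e_prev≈10.287656; u=1·5.278281+2·5.831406+1/2·10.287656≈22.084922; next y=2/5·(-0.278281)+1/2·22.084922≈10.931148
n=5: y≈10.931148, sp=5, e=sp−y≈-5.931148; I≈-0.099742, D=e−e_prev≈-11.209430; u=1·(-5.931148)+2·(-0.099742)+1/2·(-11.209430)≈-11.735348; next y=2/5·10.931148+1/2·(-11.735348)≈-1.495214
n=6: y≈-1.495214, sp=5, e=sp−y≈6.495214; I≈6.395472, D=e−e_prev≈12.426363; u=1·6.495214+2·6.395472+1/2·12.426363≈25.499340; next y=2/5·(-1.495214)+1/2·25.499340≈12.151584
n=7: y≈12.151584, sp=5, e=sp−y≈-7.151584; I≈-0.756112, D=e−e_prev≈-13.646799; u=1·(-7.151584)+2·(-0.756112)+1/2·(-13.646799)≈-15.487208; next y=2/5·12.151584+1/2·(-15.487208)≈-2.882970
n=8: y≈-2.882970, sp=5, e=sp−y≈7.882970; I≈7.126858, D=e−e_prev≈15.034555; u=1·7.882970+2·7.126858+1/2·15.034555≈29.653964; next y=2/5·(-2.882970)+1/2·29.653964≈13.673794
n=9: y≈13.673794, sp=5, e=sp−y≈-8.673794; I≈-1.546936, D=e−e_prev≈-16.556764; u=1·(-8.673794)+2·(-1.546936)+1/2·(-16.556764)≈-20.046047; next y=2/5·13.673794+1/2·(-20.046047)≈-4.553506
n=10: y≈-4.553506, sp=5, e=sp−y≈9.553506; I≈8.006570, D=e−e_prev≈18.227300; u=1·9.553506+2·8.006570+1/2·18.227300≈34.680297; next y=2/5·(-4.553506)+1/2·34.680297≈15.518746
n=11: y≈15.518746, sp=5, e=sp−y≈-10.518746; I≈-2.512176, D=e−e_prev≈-20.072252; u=1·(-10.518746)+2·(-2.512176)+1/2·(-20.072252)≈-25.579223; next y=2/5·15.518746+1/2·(-25.579223)≈-6.582113
n=12: y≈-6.582113, sp=5, e=sp−y≈11.582113; I≈9.069938, D=e−e_prev≈22.100859; u=1·11.582113+2·9.069938+1/2·22.100859≈40.772418; next y=2/5·(-6.582113)+1/2·40.772418≈17.753364
n=13: y≈17.753364, sp=5, e=sp−y≈-12.753364; I≈-3.683426, D=e−e_prev≈-24.335477; u=1·(-12.753364)+2·(-3.683426)+1/2·(-24.335477)≈-32.287955; next y=2/5·17.753364+1/2·(-32.287955)≈-9.042632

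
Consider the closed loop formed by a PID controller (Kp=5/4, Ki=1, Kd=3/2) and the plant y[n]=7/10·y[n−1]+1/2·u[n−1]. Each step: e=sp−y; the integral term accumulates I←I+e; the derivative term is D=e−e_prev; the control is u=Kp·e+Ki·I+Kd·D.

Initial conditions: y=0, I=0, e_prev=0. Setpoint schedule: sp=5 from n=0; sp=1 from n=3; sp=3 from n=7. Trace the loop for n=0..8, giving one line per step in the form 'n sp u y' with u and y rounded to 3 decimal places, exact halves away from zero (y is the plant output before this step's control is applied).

0 5 18.750 0.000
1 5 -18.906 9.375
2 5 36.777 -2.891
3 1 -60.940 16.365
4 1 91.252 -19.014
5 1 -134.292 32.316
6 1 199.540 -44.525
7 3 -286.924 68.603
8 3 429.325 -95.440

(exact arithmetic carried between steps; '≈' marks a value shown rounded to 6 d.p. or computed from one; I and e_prev carry over from the previous line; the table rounds u and y to 3 d.p., halves away from zero)
n=0: y=0, sp=5, e=sp−y=5; I=5, D=e−e_prev=5; u=5/4·5+1·5+3/2·5=18.75; next y=7/10·0+1/2·18.75=9.375
n=1: y=9.375, sp=5, e=sp−y=-4.375; I=0.625, D=e−e_prev=-9.375; u=5/4·(-4.375)+1·0.625+3/2·(-9.375)=-18.90625; next y=7/10·9.375+1/2·(-18.90625)=-2.890625
n=2: y=-2.890625, sp=5, e=sp−y=7.890625; I=8.515625, D=e−e_prev=12.265625; u=5/4·7.890625+1·8.515625+3/2·12.265625≈36.777344; next y=7/10·(-2.890625)+1/2·36.777344≈16.365234
n=3: y≈16.365234, sp=1, e=sp−y≈-15.365234; I≈-6.849609, D=e−e_prev≈-23.255859; u=5/4·(-15.365234)+1·(-6.849609)+3/2·(-23.255859)≈-60.939941; next y=7/10·16.365234+1/2·(-60.939941)≈-19.014307
n=4: y≈-19.014307, sp=1, e=sp−y≈20.014307; I≈13.164697, D=e−e_prev≈35.379541; u=5/4·20.014307+1·13.164697+3/2·35.379541≈91.251892; next y=7/10·(-19.014307)+1/2·91.251892≈32.315931
n=5: y≈32.315931, sp=1, e=sp−y≈-31.315931; I≈-18.151234, D=e−e_prev≈-51.330238; u=5/4·(-31.315931)+1·(-18.151234)+3/2·(-51.330238)≈-134.291505; next y=7/10·32.315931+1/2·(-134.291505)≈-44.524601
n=6: y≈-44.524601, sp=1, e=sp−y≈45.524601; I≈27.373367, D=e−e_prev≈76.840532; u=5/4·45.524601+1·27.373367+3/2·76.840532≈199.539916; next y=7/10·(-44.524601)+1/2·199.539916≈68.602737
n=7: y≈68.602737, sp=3, e=sp−y≈-65.602737; I≈-38.229371, D=e−e_prev≈-111.127338; u=5/4·(-65.602737)+1·(-38.229371)+3/2·(-111.127338)≈-286.923800; next y=7/10·68.602737+1/2·(-286.923800)≈-95.439984
n=8: y≈-95.439984, sp=3, e=sp−y≈98.439984; I≈60.210613, D=e−e_prev≈164.042721; u=5/4·98.439984+1·60.210613+3/2·164.042721≈429.324674; next y=7/10·(-95.439984)+1/2·429.324674≈147.854348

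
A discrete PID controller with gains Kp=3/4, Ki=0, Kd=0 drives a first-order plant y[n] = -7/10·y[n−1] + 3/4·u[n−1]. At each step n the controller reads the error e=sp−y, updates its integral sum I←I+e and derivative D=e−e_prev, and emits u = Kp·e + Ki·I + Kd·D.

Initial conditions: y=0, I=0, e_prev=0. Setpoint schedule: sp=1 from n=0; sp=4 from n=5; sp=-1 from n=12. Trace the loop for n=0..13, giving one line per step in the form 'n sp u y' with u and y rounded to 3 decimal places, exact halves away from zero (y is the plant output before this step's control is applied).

0 1 0.750 0.000
1 1 0.328 0.563
2 1 0.861 -0.148
3 1 0.188 0.749
4 1 1.037 -0.383
5 4 2.215 1.046
6 4 2.303 0.929
7 4 2.192 1.077
8 4 2.332 0.891
9 4 2.156 1.125
10 4 2.378 0.829
11 4 2.098 1.203
12 -1 -1.298 0.731
13 -1 0.364 -1.485

(exact arithmetic carried between steps; '≈' marks a value shown rounded to 6 d.p. or computed from one; I and e_prev carry over from the previous line; the table rounds u and y to 3 d.p., halves away from zero)
n=0: y=0, sp=1, e=sp−y=1; I=1, D=e−e_prev=1; u=3/4·1+0·1+0·1=0.75; next y=-7/10·0+3/4·0.75=0.5625
n=1: y=0.5625, sp=1, e=sp−y=0.4375; I=1.4375, D=e−e_prev=-0.5625; u=3/4·0.4375+0·1.4375+0·(-0.5625)=0.328125; next y=-7/10·0.5625+3/4·0.328125≈-0.147656
n=2: y≈-0.147656, sp=1, e=sp−y≈1.147656; I≈2.585156, D=e−e_prev≈0.710156; u=3/4·1.147656+0·2.585156+0·0.710156≈0.860742; next y=-7/10·(-0.147656)+3/4·0.860742≈0.748916
n=3: y≈0.748916, sp=1, e=sp−y≈0.251084; I≈2.836240, D=e−e_prev≈-0.896572; u=3/4·0.251084+0·2.836240+0·(-0.896572)≈0.188313; next y=-7/10·0.748916+3/4·0.188313≈-0.383006
n=4: y≈-0.383006, sp=1, e=sp−y≈1.383006; I≈4.219247, D=e−e_prev≈1.131922; u=3/4·1.383006+0·4.219247+0·1.131922≈1.037255; next y=-7/10·(-0.383006)+3/4·1.037255≈1.046046
n=5: y≈1.046046, sp=4, e=sp−y≈2.953954; I≈7.173201, D=e−e_prev≈1.570948; u=3/4·2.953954+0·7.173201+0·1.570948≈2.215466; next y=-7/10·1.046046+3/4·2.215466≈0.929367
n=6: y≈0.929367, sp=4, e=sp−y≈3.070633; I≈10.243834, D=e−e_prev≈0.116678; u=3/4·3.070633+0·10.243834+0·0.116678≈2.302974; next y=-7/10·0.929367+3/4·2.302974≈1.076674
n=7: y≈1.076674, sp=4, e=sp−y≈2.923326; I≈13.167160, D=e−e_prev≈-0.147306; u=3/4·2.923326+0·13.167160+0·(-0.147306)≈2.192495; next y=-7/10·1.076674+3/4·2.192495≈0.890699
n=8: y≈0.890699, sp=4, e=sp−y≈3.109301; I≈16.276461, D=e−e_prev≈0.185974; u=3/4·3.109301+0·16.276461+0·0.185974≈2.331975; next y=-7/10·0.890699+3/4·2.331975≈1.125492
n=9: y≈1.125492, sp=4, e=sp−y≈2.874508; I≈19.150969, D=e−e_prev≈-0.234793; u=3/4·2.874508+0·19.150969+0·(-0.234793)≈2.155881; next y=-7/10·1.125492+3/4·2.155881≈0.829066
n=10: y≈0.829066, sp=4, e=sp−y≈3.170934; I≈22.321902, D=e−e_prev≈0.296426; u=3/4·3.170934+0·22.321902+0·0.296426≈2.378200; next y=-7/10·0.829066+3/4·2.378200≈1.203304
n=11: y≈1.203304, sp=4, e=sp−y≈2.796696; I≈25.118598, D=e−e_prev≈-0.374237; u=3/4·2.796696+0·25.118598+0·(-0.374237)≈2.097522; next y=-7/10·1.203304+3/4·2.097522≈0.730829
n=12: y≈0.730829, sp=-1, e=sp−y≈-1.730829; I≈23.387769, D=e−e_prev≈-4.527525; u=3/4·(-1.730829)+0·23.387769+0·(-4.527525)≈-1.298122; next y=-7/10·0.730829+3/4·(-1.298122)≈-1.485172
n=13: y≈-1.485172, sp=-1, e=sp−y≈0.485172; I≈23.872941, D=e−e_prev≈2.216001; u=3/4·0.485172+0·23.872941+0·2.216001≈0.363879; next y=-7/10·(-1.485172)+3/4·0.363879≈1.312529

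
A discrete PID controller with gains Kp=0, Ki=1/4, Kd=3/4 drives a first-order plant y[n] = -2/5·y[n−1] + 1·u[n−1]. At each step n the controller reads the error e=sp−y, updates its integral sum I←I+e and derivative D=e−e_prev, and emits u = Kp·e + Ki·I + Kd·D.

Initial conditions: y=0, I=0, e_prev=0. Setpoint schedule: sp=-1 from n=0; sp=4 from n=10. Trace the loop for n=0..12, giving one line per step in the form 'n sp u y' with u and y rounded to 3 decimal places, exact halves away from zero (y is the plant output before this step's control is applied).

(exact arithmetic carried between steps; '≈' marks a value shown rounded to 6 d.p. or computed from one; I and e_prev carry over from the previous line; the table rounds u and y to 3 d.p., halves away from zero)
n=0: y=0, sp=-1, e=sp−y=-1; I=-1, D=e−e_prev=-1; u=0·(-1)+1/4·(-1)+3/4·(-1)=-1; next y=-2/5·0+1·(-1)=-1
n=1: y=-1, sp=-1, e=sp−y=0; I=-1, D=e−e_prev=1; u=0·0+1/4·(-1)+3/4·1=0.5; next y=-2/5·(-1)+1·0.5=0.9
n=2: y=0.9, sp=-1, e=sp−y=-1.9; I=-2.9, D=e−e_prev=-1.9; u=0·(-1.9)+1/4·(-2.9)+3/4·(-1.9)=-2.15; next y=-2/5·0.9+1·(-2.15)=-2.51
n=3: y=-2.51, sp=-1, e=sp−y=1.51; I=-1.39, D=e−e_prev=3.41; u=0·1.51+1/4·(-1.39)+3/4·3.41=2.21; next y=-2/5·(-2.51)+1·2.21=3.214
n=4: y=3.214, sp=-1, e=sp−y=-4.214; I=-5.604, D=e−e_prev=-5.724; u=0·(-4.214)+1/4·(-5.604)+3/4·(-5.724)=-5.694; next y=-2/5·3.214+1·(-5.694)=-6.9796
n=5: y=-6.9796, sp=-1, e=sp−y=5.9796; I=0.3756, D=e−e_prev=10.1936; u=0·5.9796+1/4·0.3756+3/4·10.1936=7.7391; next y=-2/5·(-6.9796)+1·7.7391=10.53094
n=6: y=10.53094, sp=-1, e=sp−y=-11.53094; I=-11.15534, D=e−e_prev=-17.51054; u=0·(-11.53094)+1/4·(-11.15534)+3/4·(-17.51054)=-15.92174; next y=-2/5·10.53094+1·(-15.92174)=-20.134116
n=7: y=-20.134116, sp=-1, e=sp−y=19.134116; I=7.978776, D=e−e_prev=30.665056; u=0·19.134116+1/4·7.978776+3/4·30.665056=24.993486; next y=-2/5·(-20.134116)+1·24.993486≈33.047132
n=8: y≈33.047132, sp=-1, e=sp−y≈-34.047132; I≈-26.068356, D=e−e_prev≈-53.181248; u=0·(-34.047132)+1/4·(-26.068356)+3/4·(-53.181248)≈-46.403025; next y=-2/5·33.047132+1·(-46.403025)≈-59.621878
n=9: y≈-59.621878, sp=-1, e=sp−y≈58.621878; I≈32.553522, D=e−e_prev≈92.669011; u=0·58.621878+1/4·32.553522+3/4·92.669011≈77.640139; next y=-2/5·(-59.621878)+1·77.640139≈101.488890
n=10: y≈101.488890, sp=4, e=sp−y≈-97.488890; I≈-64.935368, D=e−e_prev≈-156.110768; u=0·(-97.488890)+1/4·(-64.935368)+3/4·(-156.110768)≈-133.316918; next y=-2/5·101.488890+1·(-133.316918)≈-173.912474
n=11: y≈-173.912474, sp=4, e=sp−y≈177.912474; I≈112.977106, D=e−e_prev≈275.401364; u=0·177.912474+1/4·112.977106+3/4·275.401364≈234.795300; next y=-2/5·(-173.912474)+1·234.795300≈304.360289
n=12: y≈304.360289, sp=4, e=sp−y≈-300.360289; I≈-187.383183, D=e−e_prev≈-478.272763; u=0·(-300.360289)+1/4·(-187.383183)+3/4·(-478.272763)≈-405.550368; next y=-2/5·304.360289+1·(-405.550368)≈-527.294484

0 -1 -1.000 0.000
1 -1 0.500 -1.000
2 -1 -2.150 0.900
3 -1 2.210 -2.510
4 -1 -5.694 3.214
5 -1 7.739 -6.980
6 -1 -15.922 10.531
7 -1 24.993 -20.134
8 -1 -46.403 33.047
9 -1 77.640 -59.622
10 4 -133.317 101.489
11 4 234.795 -173.912
12 4 -405.550 304.360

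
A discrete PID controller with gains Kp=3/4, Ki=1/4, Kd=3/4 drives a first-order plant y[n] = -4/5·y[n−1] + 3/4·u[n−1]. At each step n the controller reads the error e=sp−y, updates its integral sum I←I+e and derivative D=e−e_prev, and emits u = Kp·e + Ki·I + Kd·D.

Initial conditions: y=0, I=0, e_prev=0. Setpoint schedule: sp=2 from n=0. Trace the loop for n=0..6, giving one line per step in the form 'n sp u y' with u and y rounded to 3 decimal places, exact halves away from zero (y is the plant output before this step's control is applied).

(exact arithmetic carried between steps; '≈' marks a value shown rounded to 6 d.p. or computed from one; I and e_prev carry over from the previous line; the table rounds u and y to 3 d.p., halves away from zero)
n=0: y=0, sp=2, e=sp−y=2; I=2, D=e−e_prev=2; u=3/4·2+1/4·2+3/4·2=3.5; next y=-4/5·0+3/4·3.5=2.625
n=1: y=2.625, sp=2, e=sp−y=-0.625; I=1.375, D=e−e_prev=-2.625; u=3/4·(-0.625)+1/4·1.375+3/4·(-2.625)=-2.09375; next y=-4/5·2.625+3/4·(-2.09375)≈-3.670313
n=2: y≈-3.670313, sp=2, e=sp−y≈5.670313; I≈7.045313, D=e−e_prev≈6.295313; u=3/4·5.670313+1/4·7.045313+3/4·6.295313≈10.735547; next y=-4/5·(-3.670313)+3/4·10.735547≈10.987910
n=3: y≈10.987910, sp=2, e=sp−y≈-8.987910; I≈-1.942598, D=e−e_prev≈-14.658223; u=3/4·(-8.987910)+1/4·(-1.942598)+3/4·(-14.658223)≈-18.220249; next y=-4/5·10.987910+3/4·(-18.220249)≈-22.455515
n=4: y≈-22.455515, sp=2, e=sp−y≈24.455515; I≈22.512917, D=e−e_prev≈33.443425; u=3/4·24.455515+1/4·22.512917+3/4·33.443425≈49.052434; next y=-4/5·(-22.455515)+3/4·49.052434≈54.753738
n=5: y≈54.753738, sp=2, e=sp−y≈-52.753738; I≈-30.240820, D=e−e_prev≈-77.209253; u=3/4·(-52.753738)+1/4·(-30.240820)+3/4·(-77.209253)≈-105.032448; next y=-4/5·54.753738+3/4·(-105.032448)≈-122.577326
n=6: y≈-122.577326, sp=2, e=sp−y≈124.577326; I≈94.336505, D=e−e_prev≈177.331063; u=3/4·124.577326+1/4·94.336505+3/4·177.331063≈250.015418; next y=-4/5·(-122.577326)+3/4·250.015418≈285.573424

0 2 3.500 0.000
1 2 -2.094 2.625
2 2 10.736 -3.670
3 2 -18.220 10.988
4 2 49.052 -22.456
5 2 -105.032 54.754
6 2 250.015 -122.577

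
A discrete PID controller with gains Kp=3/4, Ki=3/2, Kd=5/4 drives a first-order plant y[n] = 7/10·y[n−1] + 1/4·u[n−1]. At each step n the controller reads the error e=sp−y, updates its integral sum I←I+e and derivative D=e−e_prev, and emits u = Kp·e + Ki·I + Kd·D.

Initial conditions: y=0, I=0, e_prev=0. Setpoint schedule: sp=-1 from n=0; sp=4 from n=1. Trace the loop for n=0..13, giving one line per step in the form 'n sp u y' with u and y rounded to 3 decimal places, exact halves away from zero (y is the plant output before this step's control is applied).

(exact arithmetic carried between steps; '≈' marks a value shown rounded to 6 d.p. or computed from one; I and e_prev carry over from the previous line; the table rounds u and y to 3 d.p., halves away from zero)
n=0: y=0, sp=-1, e=sp−y=-1; I=-1, D=e−e_prev=-1; u=3/4·(-1)+3/2·(-1)+5/4·(-1)=-3.5; next y=7/10·0+1/4·(-3.5)=-0.875
n=1: y=-0.875, sp=4, e=sp−y=4.875; I=3.875, D=e−e_prev=5.875; u=3/4·4.875+3/2·3.875+5/4·5.875=16.8125; next y=7/10·(-0.875)+1/4·16.8125=3.590625
n=2: y=3.590625, sp=4, e=sp−y=0.409375; I=4.284375, D=e−e_prev=-4.465625; u=3/4·0.409375+3/2·4.284375+5/4·(-4.465625)≈1.151563; next y=7/10·3.590625+1/4·1.151563≈2.801328
n=3: y≈2.801328, sp=4, e=sp−y≈1.198672; I≈5.483047, D=e−e_prev≈0.789297; u=3/4·1.198672+3/2·5.483047+5/4·0.789297≈10.110195; next y=7/10·2.801328+1/4·10.110195≈4.488479
n=4: y≈4.488479, sp=4, e=sp−y≈-0.488479; I≈4.994568, D=e−e_prev≈-1.687150; u=3/4·(-0.488479)+3/2·4.994568+5/4·(-1.687150)≈5.016556; next y=7/10·4.488479+1/4·5.016556≈4.396074
n=5: y≈4.396074, sp=4, e=sp−y≈-0.396074; I≈4.598494, D=e−e_prev≈0.092405; u=3/4·(-0.396074)+3/2·4.598494+5/4·0.092405≈6.716192; next y=7/10·4.396074+1/4·6.716192≈4.756300
n=6: y≈4.756300, sp=4, e=sp−y≈-0.756300; I≈3.842195, D=e−e_prev≈-0.360226; u=3/4·(-0.756300)+3/2·3.842195+5/4·(-0.360226)≈4.745785; next y=7/10·4.756300+1/4·4.745785≈4.515856
n=7: y≈4.515856, sp=4, e=sp−y≈-0.515856; I≈3.326339, D=e−e_prev≈0.240444; u=3/4·(-0.515856)+3/2·3.326339+5/4·0.240444≈4.903171; next y=7/10·4.515856+1/4·4.903171≈4.386892
n=8: y≈4.386892, sp=4, e=sp−y≈-0.386892; I≈2.939447, D=e−e_prev≈0.128964; u=3/4·(-0.386892)+3/2·2.939447+5/4·0.128964≈4.280206; next y=7/10·4.386892+1/4·4.280206≈4.140876
n=9: y≈4.140876, sp=4, e=sp−y≈-0.140876; I≈2.798571, D=e−e_prev≈0.246016; u=3/4·(-0.140876)+3/2·2.798571+5/4·0.246016≈4.399719; next y=7/10·4.140876+1/4·4.399719≈3.998543
n=10: y≈3.998543, sp=4, e=sp−y≈0.001457; I≈2.800028, D=e−e_prev≈0.142333; u=3/4·0.001457+3/2·2.800028+5/4·0.142333≈4.379051; next y=7/10·3.998543+1/4·4.379051≈3.893743
n=11: y≈3.893743, sp=4, e=sp−y≈0.106257; I≈2.906285, D=e−e_prev≈0.104800; u=3/4·0.106257+3/2·2.906285+5/4·0.104800≈4.570121; next y=7/10·3.893743+1/4·4.570121≈3.868150
n=12: y≈3.868150, sp=4, e=sp−y≈0.131850; I≈3.038135, D=e−e_prev≈0.025593; u=3/4·0.131850+3/2·3.038135+5/4·0.025593≈4.688081; next y=7/10·3.868150+1/4·4.688081≈3.879725
n=13: y≈3.879725, sp=4, e=sp−y≈0.120275; I≈3.158410, D=e−e_prev≈-0.011575; u=3/4·0.120275+3/2·3.158410+5/4·(-0.011575)≈4.813352; next y=7/10·3.879725+1/4·4.813352≈3.919146

0 -1 -3.500 0.000
1 4 16.813 -0.875
2 4 1.152 3.591
3 4 10.110 2.801
4 4 5.017 4.488
5 4 6.716 4.396
6 4 4.746 4.756
7 4 4.903 4.516
8 4 4.280 4.387
9 4 4.400 4.141
10 4 4.379 3.999
11 4 4.570 3.894
12 4 4.688 3.868
13 4 4.813 3.880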